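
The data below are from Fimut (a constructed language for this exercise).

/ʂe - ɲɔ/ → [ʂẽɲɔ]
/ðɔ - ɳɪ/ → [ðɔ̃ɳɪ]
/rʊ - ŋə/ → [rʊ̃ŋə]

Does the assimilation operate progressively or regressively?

regressive

The vowel /e/ surfaces as nasalised [ẽ] next to the following nasal /ɲ/ — it has acquired the [+nasal] feature of its neighbour.
The other forms show the same pattern: /ɔ/ → [ɔ̃] before /ɳ/; /ʊ/ → [ʊ̃] before /ŋ/ — each time a vowel is nasalised next to a following nasal.
Because the conditioning nasal is to the right of the vowel that changes, the process is regressive (anticipatory).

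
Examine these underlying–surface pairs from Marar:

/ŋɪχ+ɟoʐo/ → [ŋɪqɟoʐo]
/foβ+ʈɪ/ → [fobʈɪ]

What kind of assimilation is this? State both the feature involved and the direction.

regressive manner assimilation

Underlying /χ/ is realised as [q] next to /ɟ/; /ɟ/ itself does not change.
/χ/ is a fricative while /ɟ/ is a stop; the output [q] is a stop, matching the trigger — so the feature that spreads is manner.
Place and voice are unchanged, so the assimilation is partial, not total.
Checking the remaining alternation: /β/ → [b] before /ʈ/ (fricative → stop, matching a stop) — only manner changes, and always toward the following segment.
The trigger is the following segment, so the direction is regressive (anticipatory).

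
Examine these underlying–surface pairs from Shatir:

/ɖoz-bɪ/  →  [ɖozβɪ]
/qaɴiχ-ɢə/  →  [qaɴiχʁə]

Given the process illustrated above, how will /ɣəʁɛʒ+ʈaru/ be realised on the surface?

[ɣəʁɛʒʂaru]

The data show progressive manner assimilation: /b/ → [β] after /z/; /ɢ/ → [ʁ] after /χ/. In each pair only manner changes, matching the preceding consonant, while place and voice stay constant.
/ʈ/ is a voiceless retroflex stop. The preceding trigger /ʒ/ is a fricative, so /ʈ/ must become a fricative as well.
A voiceless retroflex fricative is [ʂ], so the surface segment is [ʂ].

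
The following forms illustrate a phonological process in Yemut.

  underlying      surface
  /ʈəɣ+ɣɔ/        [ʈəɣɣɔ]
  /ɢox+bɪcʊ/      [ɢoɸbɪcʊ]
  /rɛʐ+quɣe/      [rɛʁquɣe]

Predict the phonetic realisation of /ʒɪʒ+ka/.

[ʒɪɣka]

The data show regressive place assimilation: /x/ → [ɸ] before /b/; /ʐ/ → [ʁ] before /q/. In each pair only place changes, matching the following consonant, while manner and voice stay constant.
No alternation appears in [ʈəɣɣɔ]: there the adjacent consonants already agree in place (/ɣ/ and /ɣ/ are both velar), so this form is consistent with the same rule.
The rule targets /ʒ/ (voiced postalveolar fricative), which sits before the trigger /k/ (velar).
A voiced velar fricative is [ɣ], so the surface segment is [ɣ].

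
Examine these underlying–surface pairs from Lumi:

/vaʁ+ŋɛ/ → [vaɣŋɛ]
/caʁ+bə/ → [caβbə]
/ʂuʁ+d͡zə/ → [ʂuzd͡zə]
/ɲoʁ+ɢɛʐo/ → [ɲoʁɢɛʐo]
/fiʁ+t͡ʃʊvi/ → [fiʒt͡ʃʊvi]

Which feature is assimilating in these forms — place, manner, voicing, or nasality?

Underlying /ʁ/ is realised as [ɣ] next to /ŋ/; /ŋ/ itself does not change.
/ʁ/ is uvular while /ŋ/ is velar; the output [ɣ] is velar, matching the trigger — so the feature that spreads is place.
Checking the remaining alternations: /ʁ/ → [β] before /b/ (uvular → bilabial, matching bilabial); /ʁ/ → [z] before /d͡z/ (uvular → alveolar, matching alveolar); /ʁ/ → [ʒ] before /t͡ʃ/ (uvular → postalveolar, matching postalveolar) — only place changes, and always toward the following segment.
No alternation appears in [ɲoʁɢɛʐo]: there the adjacent consonants already agree in place (/ʁ/ and /ɢ/ are both uvular), so this form is consistent with the same rule.

place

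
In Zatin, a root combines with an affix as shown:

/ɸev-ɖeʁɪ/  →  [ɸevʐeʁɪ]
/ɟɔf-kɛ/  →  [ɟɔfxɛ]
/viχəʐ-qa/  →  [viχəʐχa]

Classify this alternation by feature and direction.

Comparing underlying and surface forms, /ɖ/ → [ʐ] is the alternation; the neighbouring /v/ is constant.
/ɖ/ is a stop while /v/ is a fricative; the output [ʐ] is a fricative, matching the trigger — so the feature that spreads is manner.
Place and voice are unchanged, so the assimilation is partial, not total.
The other alternating forms pattern the same way: /k/ → [x] after /f/ (stop → fricative, matching a fricative); /q/ → [χ] after /ʐ/ (stop → fricative, matching a fricative) — only manner changes, and always toward the preceding segment.
The trigger is the preceding segment, so the direction is progressive (perseverative).

progressive manner assimilation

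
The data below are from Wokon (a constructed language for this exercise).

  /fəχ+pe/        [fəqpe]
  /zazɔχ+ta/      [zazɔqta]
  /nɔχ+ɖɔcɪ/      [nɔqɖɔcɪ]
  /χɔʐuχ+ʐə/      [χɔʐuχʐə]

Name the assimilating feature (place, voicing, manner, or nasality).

manner

Underlying /χ/ is realised as [q] next to /p/; /p/ itself does not change.
The change fricative → stop matches the manner of the following /p/, identifying this as manner assimilation.
Checking the remaining alternations: /χ/ → [q] before /t/ (fricative → stop, matching a stop); /χ/ → [q] before /ɖ/ (fricative → stop, matching a stop) — only manner changes, and always toward the following segment.
No alternation appears in [χɔʐuχʐə]: there the adjacent consonants already agree in manner (/χ/ and /ʐ/ are both fricatives), so this form is consistent with the same rule.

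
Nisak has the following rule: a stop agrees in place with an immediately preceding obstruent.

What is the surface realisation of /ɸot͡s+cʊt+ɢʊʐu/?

[ɸot͡stʊtdʊʐu]

The rule targets /c/ (voiceless palatal stop), which sits after the trigger /t͡s/ (alveolar).
A voiceless alveolar stop is [t], so the surface segment is [t].
The same rule applies at the second boundary: /ɢ/ → [d] next to /t/.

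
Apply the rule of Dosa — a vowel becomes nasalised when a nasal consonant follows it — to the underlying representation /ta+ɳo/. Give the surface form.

/a/ sits next to the nasal /ɳ/ and is therefore nasalised to [ã].

[tãɳo]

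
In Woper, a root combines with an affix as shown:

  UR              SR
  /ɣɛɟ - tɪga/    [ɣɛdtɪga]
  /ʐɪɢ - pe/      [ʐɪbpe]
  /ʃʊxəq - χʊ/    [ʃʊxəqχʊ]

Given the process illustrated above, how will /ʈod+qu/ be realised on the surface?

The data show regressive place assimilation: /ɟ/ → [d] before /t/; /ɢ/ → [b] before /p/. In each pair only place changes, matching the following consonant, while manner and voice stay constant.
Nothing changes in [ʃʊxəqχʊ]: there the adjacent consonants already agree in place (/q/ and /χ/ are both uvular), so this form is consistent with the same rule.
The rule targets /d/ (voiced alveolar stop), which sits before the trigger /q/ (uvular).
A voiced uvular stop is [ɢ], so the surface segment is [ɢ].

[ʈoɢqu]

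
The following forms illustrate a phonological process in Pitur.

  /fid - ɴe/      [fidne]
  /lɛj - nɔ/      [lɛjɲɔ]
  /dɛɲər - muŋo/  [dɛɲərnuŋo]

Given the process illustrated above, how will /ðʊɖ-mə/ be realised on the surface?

[ðʊɖɳə]

The data show progressive place assimilation: /ɴ/ → [n] after /d/; /n/ → [ɲ] after /j/; /m/ → [n] after /r/. In each pair only place changes, matching the preceding consonant, while manner and voice stay constant.
The rule targets /m/ (voiced bilabial nasal), which sits after the trigger /ɖ/ (retroflex).
Changing only its place to retroflex gives [ɳ] — the voiced retroflex nasal.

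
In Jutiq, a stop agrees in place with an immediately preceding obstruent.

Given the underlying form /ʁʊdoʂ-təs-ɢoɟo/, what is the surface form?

[ʁʊdoʂʈəsdoɟo]

/t/ is a voiceless alveolar stop. The preceding trigger /ʂ/ is retroflex, so /t/ must become retroflex as well.
The voiceless retroflex stop is [ʈ], so /t/ → [ʈ].
The same rule applies at the second boundary: /ɢ/ → [d] next to /s/.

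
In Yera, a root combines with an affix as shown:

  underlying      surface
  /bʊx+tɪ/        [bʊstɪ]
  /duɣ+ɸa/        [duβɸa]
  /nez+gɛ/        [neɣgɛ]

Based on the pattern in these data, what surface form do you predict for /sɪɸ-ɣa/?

The data show regressive place assimilation: /x/ → [s] before /t/; /ɣ/ → [β] before /ɸ/; /z/ → [ɣ] before /g/. In each pair only place changes, matching the following consonant, while manner and voice stay constant.
/ɸ/ is a voiceless bilabial fricative. The following trigger /ɣ/ is velar, so /ɸ/ must become velar as well.
Changing only its place to velar gives [x] — the voiceless velar fricative.

[sɪxɣa]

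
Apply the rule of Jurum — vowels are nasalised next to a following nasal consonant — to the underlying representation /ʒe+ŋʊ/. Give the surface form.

The vowel /e/ is adjacent to the following nasal /ŋ/, so it acquires [+nasal] and surfaces as [ẽ].

[ʒẽŋʊ]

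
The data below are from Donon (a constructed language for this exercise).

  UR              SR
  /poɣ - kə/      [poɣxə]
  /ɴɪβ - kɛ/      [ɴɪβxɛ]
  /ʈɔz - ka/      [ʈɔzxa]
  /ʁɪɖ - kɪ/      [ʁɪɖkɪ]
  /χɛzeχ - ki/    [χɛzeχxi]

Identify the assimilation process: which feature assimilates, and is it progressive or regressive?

progressive manner assimilation

Comparing underlying and surface forms, /k/ → [x] is the alternation; the neighbouring /ɣ/ is constant.
/k/ is a stop while /ɣ/ is a fricative; the output [x] is a fricative, matching the trigger — so the feature that spreads is manner.
Place and voice are unchanged, so the assimilation is partial, not total.
Checking the remaining alternations: /k/ → [x] after /β/ (stop → fricative, matching a fricative); /k/ → [x] after /z/ (stop → fricative, matching a fricative); /k/ → [x] after /χ/ (stop → fricative, matching a fricative) — only manner changes, and always toward the preceding segment.
Nothing changes in [ʁɪɖkɪ]: there the adjacent consonants already agree in manner (/k/ and /ɖ/ are both stops), so this form is consistent with the same rule.
The trigger is the preceding segment, so the direction is progressive (perseverative).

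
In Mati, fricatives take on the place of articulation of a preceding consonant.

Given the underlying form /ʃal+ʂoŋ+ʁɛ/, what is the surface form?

/ʂ/ is a voiceless retroflex fricative. The preceding trigger /l/ is alveolar, so /ʂ/ must become alveolar as well.
A voiceless alveolar fricative is [s], so the surface segment is [s].
At the second juncture, /ʁ/ likewise becomes [ɣ] adjacent to /ŋ/.

[ʃalsoŋɣɛ]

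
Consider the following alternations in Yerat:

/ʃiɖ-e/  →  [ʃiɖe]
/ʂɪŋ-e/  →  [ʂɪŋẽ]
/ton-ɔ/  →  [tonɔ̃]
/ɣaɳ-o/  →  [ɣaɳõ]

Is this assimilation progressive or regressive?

The vowel /e/ surfaces as nasalised [ẽ] next to the preceding nasal /ŋ/ — it has acquired the [+nasal] feature of its neighbour.
The other forms show the same pattern: /ɔ/ → [ɔ̃] after /n/; /o/ → [õ] after /ɳ/ — each time a vowel is nasalised next to a preceding nasal.
No change occurs in [ʃiɖe] because the vowel at the boundary is adjacent to an oral consonant, not a nasal (/e/ next to /ɖ/).
Because the conditioning nasal is to the left of the vowel that changes, the process is progressive (perseverative).

progressive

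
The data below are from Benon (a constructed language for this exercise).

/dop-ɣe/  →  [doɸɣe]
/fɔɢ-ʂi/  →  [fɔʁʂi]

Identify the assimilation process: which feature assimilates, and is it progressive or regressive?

Comparing underlying and surface forms, /p/ → [ɸ] is the alternation; the neighbouring /ɣ/ is constant.
/p/ is a stop while /ɣ/ is a fricative; the output [ɸ] is a fricative, matching the trigger — so the feature that spreads is manner.
Place and voice are unchanged, so the assimilation is partial, not total.
Checking the remaining alternation: /ɢ/ → [ʁ] before /ʂ/ (stop → fricative, matching a fricative) — only manner changes, and always toward the following segment.
Since the segment that changes precedes the conditioning segment, the assimilation is regressive.

regressive manner assimilation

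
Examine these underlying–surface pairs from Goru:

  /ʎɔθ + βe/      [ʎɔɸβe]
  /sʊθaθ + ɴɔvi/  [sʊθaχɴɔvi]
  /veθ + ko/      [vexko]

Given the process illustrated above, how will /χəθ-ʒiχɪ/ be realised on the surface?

The data show regressive place assimilation: /θ/ → [ɸ] before /β/; /θ/ → [χ] before /ɴ/; /θ/ → [x] before /k/. In each pair only place changes, matching the following consonant, while manner and voice stay constant.
The rule targets /θ/ (voiceless dental fricative), which sits before the trigger /ʒ/ (postalveolar).
A voiceless postalveolar fricative is [ʃ], so the surface segment is [ʃ].

[χəʃʒiχɪ]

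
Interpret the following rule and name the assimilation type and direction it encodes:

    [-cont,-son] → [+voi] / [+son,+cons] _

progressive voicing assimilation

The structural change is [+voi], and the conditioning segment [+son,+cons] (a sonorant consonant) is itself voiced, so the target comes to share the voicing of its neighbour — voicing assimilation.
Since the environment is written before the underscore, the trigger precedes the target; the direction is progressive.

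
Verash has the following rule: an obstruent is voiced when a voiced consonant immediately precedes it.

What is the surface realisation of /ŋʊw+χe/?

[ŋʊwʁe]

The rule targets /χ/ (voiceless uvular fricative), which sits after the trigger /w/ (voiced).
A voiced uvular fricative is [ʁ], so the surface segment is [ʁ].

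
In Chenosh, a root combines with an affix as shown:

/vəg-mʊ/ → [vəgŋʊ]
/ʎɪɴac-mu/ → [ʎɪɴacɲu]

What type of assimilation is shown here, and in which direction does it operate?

Comparing underlying and surface forms, /m/ → [ŋ] is the alternation; the neighbouring /g/ is constant.
The change bilabial → velar matches the place of the preceding /g/, identifying this as place assimilation.
Manner and voice are unchanged, so the assimilation is partial, not total.
Checking the remaining alternation: /m/ → [ɲ] after /c/ (bilabial → palatal, matching palatal) — only place changes, and always toward the preceding segment.
The trigger is the preceding segment, so the direction is progressive (perseverative).

progressive place assimilation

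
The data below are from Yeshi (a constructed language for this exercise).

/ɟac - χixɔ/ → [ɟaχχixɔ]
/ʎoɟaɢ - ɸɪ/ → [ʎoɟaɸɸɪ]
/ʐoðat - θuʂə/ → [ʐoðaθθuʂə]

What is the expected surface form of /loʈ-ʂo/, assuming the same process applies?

[loʂʂo]

The data show regressive total assimilation (/c/ → [χ] before /χ/; /ɢ/ → [ɸ] before /ɸ/; /t/ → [θ] before /θ/): in every case the target segment becomes identical to its following neighbour, copying more than a single feature.
/ʈ/ is the segment targeted by the rule; it sits immediately before /ʂ/, so it assimilates completely and surfaces as [ʂ].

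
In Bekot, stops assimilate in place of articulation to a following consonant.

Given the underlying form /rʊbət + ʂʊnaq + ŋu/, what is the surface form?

The rule targets /t/ (voiceless alveolar stop), which sits before the trigger /ʂ/ (retroflex).
Changing only its place to retroflex gives [ʈ] — the voiceless retroflex stop.
The same rule applies at the second boundary: /q/ → [k] next to /ŋ/.

[rʊbəʈʂʊnakŋu]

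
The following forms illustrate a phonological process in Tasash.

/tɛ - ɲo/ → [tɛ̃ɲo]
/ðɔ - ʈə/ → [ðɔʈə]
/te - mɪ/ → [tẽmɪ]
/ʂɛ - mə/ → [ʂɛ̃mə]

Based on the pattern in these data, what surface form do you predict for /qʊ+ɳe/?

[qʊ̃ɳe]

The data show regressive nasality assimilation (vowel nasalisation): /ɛ/ → [ɛ̃] before /ɲ/; /e/ → [ẽ] before /m/; /ɛ/ → [ɛ̃] before /m/ — a vowel is nasalised by an immediately following nasal consonant.
No change occurs in [ðɔʈə] because the vowel at the boundary is adjacent to an oral consonant, not a nasal (/ɔ/ next to /ʈ/).
/ʊ/ sits next to the nasal /ɳ/ and is therefore nasalised to [ʊ̃].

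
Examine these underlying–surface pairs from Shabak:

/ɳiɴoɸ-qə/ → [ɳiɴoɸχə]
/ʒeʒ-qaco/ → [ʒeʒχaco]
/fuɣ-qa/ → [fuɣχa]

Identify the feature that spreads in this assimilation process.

Underlying /q/ is realised as [χ] next to /ɸ/; /ɸ/ itself does not change.
/q/ is a stop while /ɸ/ is a fricative; the output [χ] is a fricative, matching the trigger — so the feature that spreads is manner.
The same holds elsewhere in the data: /q/ → [χ] after /ʒ/ (stop → fricative, matching a fricative); /q/ → [χ] after /ɣ/ (stop → fricative, matching a fricative) — only manner changes, and always toward the preceding segment.

manner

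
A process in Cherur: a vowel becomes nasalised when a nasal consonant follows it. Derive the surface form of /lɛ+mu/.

[lɛ̃mu]

/ɛ/ sits next to the nasal /m/ and is therefore nasalised to [ɛ̃].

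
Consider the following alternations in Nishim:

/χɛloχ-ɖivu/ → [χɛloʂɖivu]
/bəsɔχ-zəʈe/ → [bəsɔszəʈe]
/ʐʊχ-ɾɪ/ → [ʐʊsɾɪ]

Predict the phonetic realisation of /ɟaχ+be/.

The data show regressive place assimilation: /χ/ → [ʂ] before /ɖ/; /χ/ → [s] before /z/; /χ/ → [s] before /ɾ/. In each pair only place changes, matching the following consonant, while manner and voice stay constant.
/χ/ is a voiceless uvular fricative. The following trigger /b/ is bilabial, so /χ/ must become bilabial as well.
A voiceless bilabial fricative is [ɸ], so the surface segment is [ɸ].

[ɟaɸbe]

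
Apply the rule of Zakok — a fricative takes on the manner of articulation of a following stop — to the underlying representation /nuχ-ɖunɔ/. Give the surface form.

The rule targets /χ/ (voiceless uvular fricative), which sits before the trigger /ɖ/ (stop).
The voiceless uvular stop is [q], so /χ/ → [q].

[nuqɖunɔ]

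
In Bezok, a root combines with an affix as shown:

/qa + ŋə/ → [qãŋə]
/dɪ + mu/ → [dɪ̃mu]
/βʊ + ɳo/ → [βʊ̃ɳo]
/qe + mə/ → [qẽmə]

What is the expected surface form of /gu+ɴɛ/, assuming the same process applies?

[gũɴɛ]

The data show regressive nasality assimilation (vowel nasalisation): /a/ → [ã] before /ŋ/; /ɪ/ → [ɪ̃] before /m/; /ʊ/ → [ʊ̃] before /ɳ/; /e/ → [ẽ] before /m/ — a vowel is nasalised by an immediately following nasal consonant.
/u/ sits next to the nasal /ɴ/ and is therefore nasalised to [ũ].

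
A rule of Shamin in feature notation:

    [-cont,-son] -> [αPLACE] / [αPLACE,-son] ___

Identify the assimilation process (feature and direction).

The rule copies the place features (abbreviated [PLACE]) from the environment onto the target, so the assimilating feature is place.
The conditioning segment sits to the left of the focus bar, meaning the trigger precedes the segment that changes — progressive assimilation.

progressive place assimilation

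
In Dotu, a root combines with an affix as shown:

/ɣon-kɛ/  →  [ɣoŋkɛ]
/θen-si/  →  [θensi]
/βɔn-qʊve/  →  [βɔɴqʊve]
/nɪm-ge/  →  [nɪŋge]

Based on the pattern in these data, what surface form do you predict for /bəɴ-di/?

[bəndi]

The data show regressive place assimilation: /n/ → [ŋ] before /k/; /n/ → [ɴ] before /q/; /m/ → [ŋ] before /g/. In each pair only place changes, matching the following consonant, while manner and voice stay constant.
Nothing changes in [θensi]: there the adjacent consonants already agree in place (/n/ and /s/ are both alveolar), so this form is consistent with the same rule.
/ɴ/ is a voiced uvular nasal. The following trigger /d/ is alveolar, so /ɴ/ must become alveolar as well.
A voiced alveolar nasal is [n], so the surface segment is [n].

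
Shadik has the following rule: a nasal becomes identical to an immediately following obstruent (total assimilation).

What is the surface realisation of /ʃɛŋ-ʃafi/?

/ŋ/ is the segment targeted by the rule; it sits immediately before /ʃ/, so it assimilates completely and surfaces as [ʃ].

[ʃɛʃʃafi]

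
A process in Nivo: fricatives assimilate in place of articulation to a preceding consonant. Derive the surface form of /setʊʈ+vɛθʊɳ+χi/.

[setʊʈʐɛθʊɳʂi]

/v/ is a voiced labiodental fricative. The preceding trigger /ʈ/ is retroflex, so /v/ must become retroflex as well.
A voiced retroflex fricative is [ʐ], so the surface segment is [ʐ].
The same rule applies at the second boundary: /χ/ → [ʂ] next to /ɳ/.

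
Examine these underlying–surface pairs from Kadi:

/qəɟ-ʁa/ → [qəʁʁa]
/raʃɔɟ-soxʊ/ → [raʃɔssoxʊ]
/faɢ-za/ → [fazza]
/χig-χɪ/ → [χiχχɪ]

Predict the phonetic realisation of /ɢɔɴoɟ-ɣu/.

[ɢɔɴoɣɣu]

The data show regressive total assimilation (/ɟ/ → [ʁ] before /ʁ/; /ɟ/ → [s] before /s/; /ɢ/ → [z] before /z/; /g/ → [χ] before /χ/): in every case the target segment becomes identical to its following neighbour, copying more than a single feature.
/ɟ/ is the segment targeted by the rule; it sits immediately before /ɣ/, so it assimilates completely and surfaces as [ɣ].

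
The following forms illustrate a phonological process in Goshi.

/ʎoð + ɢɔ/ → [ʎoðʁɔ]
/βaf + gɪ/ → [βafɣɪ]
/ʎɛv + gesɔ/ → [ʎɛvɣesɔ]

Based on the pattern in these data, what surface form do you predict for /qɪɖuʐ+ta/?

The data show progressive manner assimilation: /ɢ/ → [ʁ] after /ð/; /g/ → [ɣ] after /f/; /g/ → [ɣ] after /v/. In each pair only manner changes, matching the preceding consonant, while place and voice stay constant.
/t/ is a voiceless alveolar stop. The preceding trigger /ʐ/ is a fricative, so /t/ must become a fricative as well.
Changing only its manner to fricative gives [s] — the voiceless alveolar fricative.

[qɪɖuʐsa]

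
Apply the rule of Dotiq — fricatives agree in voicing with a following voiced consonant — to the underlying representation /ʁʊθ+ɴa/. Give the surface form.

/θ/ is a voiceless dental fricative. The following trigger /ɴ/ is voiced, so /θ/ must become voiced as well.
Changing only its voicing to voiced gives [ð] — the voiced dental fricative.

[ʁʊðɴa]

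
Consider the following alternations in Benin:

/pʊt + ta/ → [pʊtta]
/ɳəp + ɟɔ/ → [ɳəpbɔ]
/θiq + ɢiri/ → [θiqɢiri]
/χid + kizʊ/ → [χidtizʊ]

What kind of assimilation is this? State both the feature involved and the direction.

progressive place assimilation

Underlying /ɟ/ is realised as [b] next to /p/; /p/ itself does not change.
/ɟ/ is palatal while /p/ is bilabial; the output [b] is bilabial, matching the trigger — so the feature that spreads is place.
Manner and voice are unchanged, so the assimilation is partial, not total.
Checking the remaining alternation: /k/ → [t] after /d/ (velar → alveolar, matching alveolar) — only place changes, and always toward the preceding segment.
Nothing changes in [pʊtta], [θiqɢiri]: there the adjacent consonants already agree in place (/t/ and /t/ are both alveolar; /ɢ/ and /q/ are both uvular), so these forms are consistent with the same rule.
Since the segment that changes follows the conditioning segment, the assimilation is progressive.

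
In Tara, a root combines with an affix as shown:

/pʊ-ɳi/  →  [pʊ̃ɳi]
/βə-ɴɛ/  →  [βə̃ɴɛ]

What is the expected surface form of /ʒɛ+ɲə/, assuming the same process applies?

The data show regressive nasality assimilation (vowel nasalisation): /ʊ/ → [ʊ̃] before /ɳ/; /ə/ → [ə̃] before /ɴ/ — a vowel is nasalised by an immediately following nasal consonant.
/ɛ/ sits next to the nasal /ɲ/ and is therefore nasalised to [ɛ̃].

[ʒɛ̃ɲə]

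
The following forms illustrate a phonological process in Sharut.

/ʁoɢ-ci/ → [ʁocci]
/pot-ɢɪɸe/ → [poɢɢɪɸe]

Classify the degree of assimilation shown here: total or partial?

total assimilation

Underlying /ɢ/ is realised as [c] next to /c/; /c/ itself does not change.
The output [c] is identical to the trigger /c/ — every feature (place, manner, voicing) has been copied — so this is total assimilation.
The remaining alternation confirms this: /t/ → [ɢ] before /ɢ/ — in each case the output is a copy of the following consonant.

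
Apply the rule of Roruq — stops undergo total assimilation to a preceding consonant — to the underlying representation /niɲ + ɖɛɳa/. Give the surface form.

[niɲɲɛɳa]

/ɖ/ is the segment targeted by the rule; it sits immediately after /ɲ/, so it assimilates completely and surfaces as [ɲ].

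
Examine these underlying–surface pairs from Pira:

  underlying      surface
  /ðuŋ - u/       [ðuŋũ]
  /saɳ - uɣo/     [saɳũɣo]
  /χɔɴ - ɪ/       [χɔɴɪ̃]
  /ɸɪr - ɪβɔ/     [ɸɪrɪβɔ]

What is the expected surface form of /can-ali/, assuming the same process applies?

The data show progressive nasality assimilation (vowel nasalisation): /u/ → [ũ] after /ŋ/; /u/ → [ũ] after /ɳ/; /ɪ/ → [ɪ̃] after /ɴ/ — a vowel is nasalised by an immediately preceding nasal consonant.
No change occurs in [ɸɪrɪβɔ] because the vowel at the boundary is adjacent to an oral consonant, not a nasal (/ɪ/ next to /r/).
/a/ sits next to the nasal /n/ and is therefore nasalised to [ã].

[canãli]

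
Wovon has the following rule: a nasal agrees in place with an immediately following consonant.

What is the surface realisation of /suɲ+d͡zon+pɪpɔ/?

[sund͡zompɪpɔ]

The rule targets /ɲ/ (voiced palatal nasal), which sits before the trigger /d͡z/ (alveolar).
A voiced alveolar nasal is [n], so the surface segment is [n].
The same rule applies at the second boundary: /n/ → [m] next to /p/.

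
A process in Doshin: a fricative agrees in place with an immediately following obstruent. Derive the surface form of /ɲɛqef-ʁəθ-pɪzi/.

[ɲɛqeχʁəɸpɪzi]

/f/ is a voiceless labiodental fricative. The following trigger /ʁ/ is uvular, so /f/ must become uvular as well.
Changing only its place to uvular gives [χ] — the voiceless uvular fricative.
The same rule applies at the second boundary: /θ/ → [ɸ] next to /p/.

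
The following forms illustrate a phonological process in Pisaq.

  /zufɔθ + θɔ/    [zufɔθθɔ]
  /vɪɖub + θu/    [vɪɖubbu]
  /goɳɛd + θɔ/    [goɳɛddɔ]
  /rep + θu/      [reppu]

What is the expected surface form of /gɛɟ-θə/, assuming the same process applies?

[gɛɟɟə]

The data show progressive total assimilation (/θ/ → [b] after /b/; /θ/ → [d] after /d/; /θ/ → [p] after /p/): in every case the target segment becomes identical to its preceding neighbour, copying more than a single feature.
In [zufɔθθɔ] the two consonants at the boundary are already identical (/θ/ + /θ/), so the rule applies vacuously and nothing changes.
/θ/ is the segment targeted by the rule; it sits immediately after /ɟ/, so it assimilates completely and surfaces as [ɟ].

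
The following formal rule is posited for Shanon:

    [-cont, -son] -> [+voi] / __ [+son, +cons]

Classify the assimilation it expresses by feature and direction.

The target ([-cont, -son], stops) acquires [+voi] next to a sonorant consonant ([+son, +cons]) — it takes on the voicing of its neighbour, so the feature that spreads is voicing.
Since the environment is written after the underscore, the trigger follows the target; the direction is regressive.

regressive voicing assimilation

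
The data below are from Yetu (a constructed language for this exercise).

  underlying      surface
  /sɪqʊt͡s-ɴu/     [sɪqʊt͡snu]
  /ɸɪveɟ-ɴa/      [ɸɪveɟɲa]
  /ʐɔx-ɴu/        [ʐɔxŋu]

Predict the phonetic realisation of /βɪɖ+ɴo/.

The data show progressive place assimilation: /ɴ/ → [n] after /t͡s/; /ɴ/ → [ɲ] after /ɟ/; /ɴ/ → [ŋ] after /x/. In each pair only place changes, matching the preceding consonant, while manner and voice stay constant.
The rule targets /ɴ/ (voiced uvular nasal), which sits after the trigger /ɖ/ (retroflex).
Changing only its place to retroflex gives [ɳ] — the voiced retroflex nasal.

[βɪɖɳo]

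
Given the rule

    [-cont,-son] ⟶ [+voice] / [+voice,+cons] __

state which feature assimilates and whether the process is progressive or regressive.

progressive voicing assimilation

The structural change is [+voice], and the conditioning segment [+voice,+cons] (a voiced consonant) is itself voiced, so the target comes to share the voicing of its neighbour — voicing assimilation.
Since the environment is written before the underscore, the trigger precedes the target; the direction is progressive.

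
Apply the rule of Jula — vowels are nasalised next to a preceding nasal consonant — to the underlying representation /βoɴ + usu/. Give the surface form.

[βoɴũsu]

/u/ sits next to the nasal /ɴ/ and is therefore nasalised to [ũ].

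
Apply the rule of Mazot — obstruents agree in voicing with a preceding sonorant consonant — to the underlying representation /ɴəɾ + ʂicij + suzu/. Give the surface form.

[ɴəɾʐicijzuzu]

/ʂ/ is a voiceless retroflex fricative. The preceding trigger /ɾ/ is voiced, so /ʂ/ must become voiced as well.
A voiced retroflex fricative is [ʐ], so the surface segment is [ʐ].
At the second juncture, /s/ likewise becomes [z] adjacent to /j/.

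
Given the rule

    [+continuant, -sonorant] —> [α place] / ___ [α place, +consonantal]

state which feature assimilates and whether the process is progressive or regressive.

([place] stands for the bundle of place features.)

regressive place assimilation

The rule copies the place features (abbreviated [place]) from the environment onto the target, so the assimilating feature is place.
The conditioning segment sits to the right of the focus bar, meaning the trigger follows the segment that changes — regressive assimilation.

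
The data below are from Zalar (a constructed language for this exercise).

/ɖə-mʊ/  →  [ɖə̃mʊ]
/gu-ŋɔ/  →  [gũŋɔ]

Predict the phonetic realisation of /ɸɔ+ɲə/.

[ɸɔ̃ɲə]

The data show regressive nasality assimilation (vowel nasalisation): /ə/ → [ə̃] before /m/; /u/ → [ũ] before /ŋ/ — a vowel is nasalised by an immediately following nasal consonant.
/ɔ/ sits next to the nasal /ɲ/ and is therefore nasalised to [ɔ̃].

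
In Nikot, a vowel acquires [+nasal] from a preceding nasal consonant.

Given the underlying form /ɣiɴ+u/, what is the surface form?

[ɣiɴũ]

/u/ sits next to the nasal /ɴ/ and is therefore nasalised to [ũ].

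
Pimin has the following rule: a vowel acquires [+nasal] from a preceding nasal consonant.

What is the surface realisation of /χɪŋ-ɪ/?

The vowel /ɪ/ is adjacent to the preceding nasal /ŋ/, so it acquires [+nasal] and surfaces as [ɪ̃].

[χɪŋɪ̃]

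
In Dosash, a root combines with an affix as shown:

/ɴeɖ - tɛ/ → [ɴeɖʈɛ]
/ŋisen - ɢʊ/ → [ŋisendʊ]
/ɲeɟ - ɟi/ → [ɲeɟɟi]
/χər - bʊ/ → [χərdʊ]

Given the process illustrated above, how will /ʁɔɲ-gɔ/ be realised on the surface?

The data show progressive place assimilation: /t/ → [ʈ] after /ɖ/; /ɢ/ → [d] after /n/; /b/ → [d] after /r/. In each pair only place changes, matching the preceding consonant, while manner and voice stay constant.
Nothing changes in [ɲeɟɟi]: there the adjacent consonants already agree in place (/ɟ/ and /ɟ/ are both palatal), so this form is consistent with the same rule.
/g/ is a voiced velar stop. The preceding trigger /ɲ/ is palatal, so /g/ must become palatal as well.
Changing only its place to palatal gives [ɟ] — the voiced palatal stop.

[ʁɔɲɟɔ]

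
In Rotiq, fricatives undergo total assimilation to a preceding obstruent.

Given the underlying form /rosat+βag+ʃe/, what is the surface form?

/β/ is the segment targeted by the rule; it sits immediately after /t/, so it assimilates completely and surfaces as [t].
At the second juncture, /ʃ/ likewise becomes [g] adjacent to /g/.

[rosattagge]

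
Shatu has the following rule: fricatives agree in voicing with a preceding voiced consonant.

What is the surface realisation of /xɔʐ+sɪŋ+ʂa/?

[xɔʐzɪŋʐa]

The rule targets /s/ (voiceless alveolar fricative), which sits after the trigger /ʐ/ (voiced).
Changing only its voicing to voiced gives [z] — the voiced alveolar fricative.
At the second juncture, /ʂ/ likewise becomes [ʐ] adjacent to /ŋ/.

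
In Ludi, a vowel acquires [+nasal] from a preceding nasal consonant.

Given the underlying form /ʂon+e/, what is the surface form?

The vowel /e/ is adjacent to the preceding nasal /n/, so it acquires [+nasal] and surfaces as [ẽ].

[ʂonẽ]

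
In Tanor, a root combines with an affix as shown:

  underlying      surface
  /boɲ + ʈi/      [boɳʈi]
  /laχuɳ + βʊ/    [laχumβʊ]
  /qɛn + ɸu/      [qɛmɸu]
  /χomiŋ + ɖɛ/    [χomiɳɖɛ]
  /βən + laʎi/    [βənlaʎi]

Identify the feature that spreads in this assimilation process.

place

The segment that alternates is /ɲ/, which surfaces as [ɳ] when adjacent to /ʈ/.
The change palatal → retroflex matches the place of the following /ʈ/, identifying this as place assimilation.
The same holds elsewhere in the data: /ɳ/ → [m] before /β/ (retroflex → bilabial, matching bilabial); /n/ → [m] before /ɸ/ (alveolar → bilabial, matching bilabial); /ŋ/ → [ɳ] before /ɖ/ (velar → retroflex, matching retroflex) — only place changes, and always toward the following segment.
Nothing changes in [βənlaʎi]: there the adjacent consonants already agree in place (/n/ and /l/ are both alveolar), so this form is consistent with the same rule.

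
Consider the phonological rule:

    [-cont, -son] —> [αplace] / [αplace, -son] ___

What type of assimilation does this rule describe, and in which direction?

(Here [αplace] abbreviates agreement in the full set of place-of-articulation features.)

The rule copies the place features (abbreviated [place]) from the environment onto the target, so the assimilating feature is place.
The conditioning segment sits to the left of the focus bar, meaning the trigger precedes the segment that changes — progressive assimilation.

progressive place assimilation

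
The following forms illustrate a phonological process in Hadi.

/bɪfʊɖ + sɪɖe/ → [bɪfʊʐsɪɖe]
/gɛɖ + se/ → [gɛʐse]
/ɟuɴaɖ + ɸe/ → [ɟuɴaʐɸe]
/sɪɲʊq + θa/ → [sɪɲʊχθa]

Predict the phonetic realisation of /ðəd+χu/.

The data show regressive manner assimilation: /ɖ/ → [ʐ] before /s/; /ɖ/ → [ʐ] before /ɸ/; /q/ → [χ] before /θ/. In each pair only manner changes, matching the following consonant, while place and voice stay constant.
The rule targets /d/ (voiced alveolar stop), which sits before the trigger /χ/ (fricative).
Changing only its manner to fricative gives [z] — the voiced alveolar fricative.

[ðəzχu]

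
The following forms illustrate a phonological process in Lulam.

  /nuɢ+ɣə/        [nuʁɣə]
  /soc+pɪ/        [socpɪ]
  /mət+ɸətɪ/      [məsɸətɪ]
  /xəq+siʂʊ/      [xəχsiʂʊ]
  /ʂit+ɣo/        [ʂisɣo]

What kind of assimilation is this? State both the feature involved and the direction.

The segment that alternates is /ɢ/, which surfaces as [ʁ] when adjacent to /ɣ/.
The change stop → fricative matches the manner of the following /ɣ/, identifying this as manner assimilation.
Place and voice are unchanged, so the assimilation is partial, not total.
The other alternating forms pattern the same way: /t/ → [s] before /ɸ/ (stop → fricative, matching a fricative); /q/ → [χ] before /s/ (stop → fricative, matching a fricative); /t/ → [s] before /ɣ/ (stop → fricative, matching a fricative) — only manner changes, and always toward the following segment.
Nothing changes in [socpɪ]: there the adjacent consonants already agree in manner (/c/ and /p/ are both stops), so this form is consistent with the same rule.
Since the segment that changes precedes the conditioning segment, the assimilation is regressive.

regressive manner assimilation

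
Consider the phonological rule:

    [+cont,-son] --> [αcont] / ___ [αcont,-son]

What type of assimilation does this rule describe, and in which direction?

The shared variable α links the value of [cont] on the target to that of the neighbouring obstruent. [cont] distinguishes stops from fricatives — a manner-of-articulation feature — so this is manner assimilation.
The conditioning segment sits to the right of the focus bar, meaning the trigger follows the segment that changes — regressive assimilation.

regressive manner assimilation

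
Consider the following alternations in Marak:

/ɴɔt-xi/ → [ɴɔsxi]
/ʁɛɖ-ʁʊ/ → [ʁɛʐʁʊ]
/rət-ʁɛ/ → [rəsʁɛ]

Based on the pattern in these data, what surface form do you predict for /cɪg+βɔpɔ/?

The data show regressive manner assimilation: /t/ → [s] before /x/; /ɖ/ → [ʐ] before /ʁ/; /t/ → [s] before /ʁ/. In each pair only manner changes, matching the following consonant, while place and voice stay constant.
/g/ is a voiced velar stop. The following trigger /β/ is a fricative, so /g/ must become a fricative as well.
A voiced velar fricative is [ɣ], so the surface segment is [ɣ].

[cɪɣβɔpɔ]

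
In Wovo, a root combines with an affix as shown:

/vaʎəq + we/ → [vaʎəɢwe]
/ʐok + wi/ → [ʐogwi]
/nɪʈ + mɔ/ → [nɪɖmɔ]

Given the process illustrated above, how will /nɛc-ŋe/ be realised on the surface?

The data show regressive voicing assimilation: /q/ → [ɢ] before /w/; /k/ → [g] before /w/; /ʈ/ → [ɖ] before /m/. In each pair only voicing changes, matching the following consonant, while place and manner stay constant.
/c/ is a voiceless palatal stop. The following trigger /ŋ/ is voiced, so /c/ must become voiced as well.
A voiced palatal stop is [ɟ], so the surface segment is [ɟ].

[nɛɟŋe]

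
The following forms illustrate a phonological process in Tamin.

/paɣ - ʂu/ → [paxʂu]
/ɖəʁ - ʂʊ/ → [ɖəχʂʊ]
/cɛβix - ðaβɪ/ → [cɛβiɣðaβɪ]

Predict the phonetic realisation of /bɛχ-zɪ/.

The data show regressive voicing assimilation: /ɣ/ → [x] before /ʂ/; /ʁ/ → [χ] before /ʂ/; /x/ → [ɣ] before /ð/. In each pair only voicing changes, matching the following consonant, while place and manner stay constant.
The rule targets /χ/ (voiceless uvular fricative), which sits before the trigger /z/ (voiced).
The voiced uvular fricative is [ʁ], so /χ/ → [ʁ].

[bɛʁzɪ]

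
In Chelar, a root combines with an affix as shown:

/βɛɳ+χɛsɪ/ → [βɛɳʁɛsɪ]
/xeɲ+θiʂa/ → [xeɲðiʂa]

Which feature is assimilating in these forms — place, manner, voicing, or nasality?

Underlying /χ/ is realised as [ʁ] next to /ɳ/; /ɳ/ itself does not change.
/χ/ is voiceless while /ɳ/ is voiced; the output [ʁ] is voiced, matching the trigger — so the feature that spreads is voicing.
Checking the remaining alternation: /θ/ → [ð] after /ɲ/ (voiceless → voiced, matching voiced) — only voicing changes, and always toward the preceding segment.

voicing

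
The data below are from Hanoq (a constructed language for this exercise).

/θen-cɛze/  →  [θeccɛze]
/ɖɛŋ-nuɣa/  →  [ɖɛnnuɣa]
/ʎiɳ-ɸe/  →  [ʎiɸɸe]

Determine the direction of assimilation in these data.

Comparing underlying and surface forms, /n/ → [c] is the alternation; the neighbouring /c/ is constant.
The output [c] is identical to the trigger /c/ — every feature (place, manner, voicing) has been copied — so this is total assimilation.
The remaining alternations confirm this: /ŋ/ → [n] before /n/; /ɳ/ → [ɸ] before /ɸ/ — in each case the output is a copy of the following consonant.
Since the segment that changes precedes the conditioning segment, the assimilation is regressive.

regressive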